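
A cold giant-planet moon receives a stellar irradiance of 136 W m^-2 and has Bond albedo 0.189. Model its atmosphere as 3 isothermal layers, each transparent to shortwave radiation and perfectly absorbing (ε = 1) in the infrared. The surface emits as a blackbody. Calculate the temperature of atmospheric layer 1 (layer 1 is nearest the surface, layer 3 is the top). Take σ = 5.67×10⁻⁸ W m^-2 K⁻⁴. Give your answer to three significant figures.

195 K

OLR = S(1−α)/4 = 27.57 W m^-2; the top layer radiates at T_e = 148.5 K.
Each opaque layer satisfies 2T_j⁴ = T_{j−1}⁴ + T_{j+1}⁴, giving T_k⁴ = (N+1−k)T_e⁴.
T_1 = (3)^(1/4)·148.5 = 195.4 K.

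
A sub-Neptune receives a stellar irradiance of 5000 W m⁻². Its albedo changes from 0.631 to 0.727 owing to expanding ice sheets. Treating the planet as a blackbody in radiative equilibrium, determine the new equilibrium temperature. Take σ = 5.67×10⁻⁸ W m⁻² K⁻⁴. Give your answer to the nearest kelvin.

279 K

T₂ = [S(1−α₂)/(4σ)]^(1/4) = [5000·0.273/(4σ)]^(1/4) = 278.5 K.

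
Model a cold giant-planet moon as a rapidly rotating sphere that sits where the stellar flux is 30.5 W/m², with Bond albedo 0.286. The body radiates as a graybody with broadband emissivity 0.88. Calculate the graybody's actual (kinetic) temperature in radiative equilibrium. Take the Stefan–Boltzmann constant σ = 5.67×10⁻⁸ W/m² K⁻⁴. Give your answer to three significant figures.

102 kelvin

The planet absorbs (1−α)S over its disc πR² and re-emits over 4πR², so the mean absorbed flux is (1−0.286)·30.50/4 = 5.444 W/m².
Radiative balance εσT⁴ = 5.444 gives T = [5.444/(0.88·σ)]^(1/4) = 102.2 K.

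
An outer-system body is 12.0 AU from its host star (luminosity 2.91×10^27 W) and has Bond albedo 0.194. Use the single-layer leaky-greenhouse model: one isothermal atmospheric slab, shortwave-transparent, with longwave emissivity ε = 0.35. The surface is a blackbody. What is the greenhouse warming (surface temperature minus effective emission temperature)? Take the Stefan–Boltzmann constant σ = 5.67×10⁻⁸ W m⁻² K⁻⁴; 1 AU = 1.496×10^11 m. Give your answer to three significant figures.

d = 12.0 × 1.496×10^11 m = 1.795×10^12 m.
Spreading L over a sphere of radius d: S = 2.91×10^27/(4π·1.80×10^12²) = 71.86 W m⁻².
At the top of the atmosphere, σT_e⁴ = S(1−α)/4 = 14.48 W m⁻², giving T_e = 126.4 K.
Surface balance with a leaky layer gives σT_s⁴ = σT_e⁴·2/(2−ε), so T_s = T_e·[2/(2−0.35)]^(1/4) = 132.6 K.
T_s − T_e = 132.6 − 126.4 = 6.228 K.

6.23 K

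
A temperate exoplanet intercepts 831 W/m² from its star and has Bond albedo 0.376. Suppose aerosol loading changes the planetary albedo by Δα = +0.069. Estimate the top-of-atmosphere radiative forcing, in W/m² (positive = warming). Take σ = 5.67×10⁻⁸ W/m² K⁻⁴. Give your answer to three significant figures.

ΔF = −(S/4)Δα = −(831.0/4)×(+0.069) = -14.33 W/m².

-14.3 W/m²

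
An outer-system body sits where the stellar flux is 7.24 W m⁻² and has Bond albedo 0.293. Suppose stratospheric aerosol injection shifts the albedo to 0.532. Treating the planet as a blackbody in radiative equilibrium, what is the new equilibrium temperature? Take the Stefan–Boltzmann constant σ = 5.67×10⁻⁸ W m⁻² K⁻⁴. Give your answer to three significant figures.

With the new albedo, S(1−α₂)/4 = 0.8471 W m⁻², so T₂ = 62.17 K.

62.2 K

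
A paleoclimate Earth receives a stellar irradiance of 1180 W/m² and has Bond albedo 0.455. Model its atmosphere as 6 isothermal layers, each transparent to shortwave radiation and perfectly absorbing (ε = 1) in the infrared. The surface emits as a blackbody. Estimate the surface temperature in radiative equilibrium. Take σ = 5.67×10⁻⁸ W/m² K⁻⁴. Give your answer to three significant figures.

Top-of-atmosphere balance: σT_e⁴ = S(1−α)/4 = 160.8 W/m² → T_e = 230.8 K.
Layer-by-layer balance gives σT_s⁴ = (N+1)σT_e⁴, so T_s = 7^¼·230.8 = 375.3 K.

375 K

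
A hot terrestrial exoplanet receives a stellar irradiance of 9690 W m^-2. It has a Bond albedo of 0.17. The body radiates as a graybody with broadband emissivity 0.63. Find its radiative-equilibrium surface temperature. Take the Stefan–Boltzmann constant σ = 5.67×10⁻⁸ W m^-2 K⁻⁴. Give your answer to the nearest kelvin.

The planet absorbs (1−α)S over its disc πR² and re-emits over 4πR², so the mean absorbed flux is (1−0.17)·9690/4 = 2011 W m^-2.
Equating to εσT⁴ with ε = 0.63: T = (2011/0.63σ)^(1/4) = 487.1 K.

487 K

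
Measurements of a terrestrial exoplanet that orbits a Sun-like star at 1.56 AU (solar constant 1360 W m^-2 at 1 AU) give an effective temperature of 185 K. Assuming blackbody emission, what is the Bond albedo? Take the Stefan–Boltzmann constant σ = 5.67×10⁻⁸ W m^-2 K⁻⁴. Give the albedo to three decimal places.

Flux at the orbit: S = 1360/(1.56)² = 558.8 W m^-2.
From σT⁴ = S(1−α)/4 we invert for α: 1−α = 4σT⁴/S.
4σT⁴ = 4·5.67×10⁻⁸·(185)⁴ = 265.7 W m^-2.
1−α = 265.7/558.8 = 0.4754, so α = 0.5246.

0.525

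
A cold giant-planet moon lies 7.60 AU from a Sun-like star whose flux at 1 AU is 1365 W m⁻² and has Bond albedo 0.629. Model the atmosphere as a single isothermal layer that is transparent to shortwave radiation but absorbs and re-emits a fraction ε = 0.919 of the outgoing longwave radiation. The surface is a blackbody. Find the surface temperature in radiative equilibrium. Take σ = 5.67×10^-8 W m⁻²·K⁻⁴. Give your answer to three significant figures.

Flux at the orbit: S = 1365/(7.60)² = 23.63 W m⁻².
At the top of the atmosphere, σT_e⁴ = S(1−α)/4 = 2.192 W m⁻², giving T_e = 78.85 K.
Surface balance with a leaky layer gives σT_s⁴ = σT_e⁴·2/(2−ε), so T_s = T_e·[2/(2−0.919)]^(1/4) = 91.96 K.

92.0 K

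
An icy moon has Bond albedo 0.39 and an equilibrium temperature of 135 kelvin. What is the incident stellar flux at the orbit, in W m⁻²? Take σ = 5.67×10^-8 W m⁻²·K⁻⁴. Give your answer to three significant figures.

123 W m⁻²

From S(1−α)/4 = σT⁴: S = 4σT⁴/(1−α).
The emitted flux is σT⁴ = 18.83 W m⁻².
S = 4·18.83/0.61 = 123.5 W m⁻².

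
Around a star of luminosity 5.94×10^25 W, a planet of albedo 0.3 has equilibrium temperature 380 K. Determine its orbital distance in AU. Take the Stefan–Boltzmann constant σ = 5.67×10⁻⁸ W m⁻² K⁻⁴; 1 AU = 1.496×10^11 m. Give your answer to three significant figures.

Required flux: S = 4σT⁴/(1−α) = 6756 W m⁻².
S = L/(4πd²) → d = √(L/4πS) = √(5.94×10^25/(4π·6756)) = 2.645×10^10 m = 0.1768 AU.

0.177 AU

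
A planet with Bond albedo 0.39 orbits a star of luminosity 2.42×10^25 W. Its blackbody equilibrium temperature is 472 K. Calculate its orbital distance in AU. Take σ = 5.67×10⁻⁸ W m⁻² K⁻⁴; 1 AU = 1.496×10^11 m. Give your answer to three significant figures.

0.0683 AU

Required flux: S = 4σT⁴/(1−α) = 18450 W m⁻².
From L = 4πd²S, d = √(2.42×10^25/(4π·18450)) = 1.022×10^10 m = 0.06829 AU.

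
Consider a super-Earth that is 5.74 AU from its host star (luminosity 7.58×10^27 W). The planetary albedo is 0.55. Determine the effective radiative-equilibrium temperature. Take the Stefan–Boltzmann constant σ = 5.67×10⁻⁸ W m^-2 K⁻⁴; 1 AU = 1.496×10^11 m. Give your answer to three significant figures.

Orbital distance: d = 5.74 AU = 8.587×10^11 m.
Spreading L over a sphere of radius d: S = 7.58×10^27/(4π·8.59×10^11²) = 818.0 W m^-2.
Averaging over the sphere, the absorbed flux is S(1−α)/4 = 92.03 W m^-2.
Set σT⁴ = 92.03 → T = (92.03/σ)^(1/4) = 200.7 K.

201 kelvin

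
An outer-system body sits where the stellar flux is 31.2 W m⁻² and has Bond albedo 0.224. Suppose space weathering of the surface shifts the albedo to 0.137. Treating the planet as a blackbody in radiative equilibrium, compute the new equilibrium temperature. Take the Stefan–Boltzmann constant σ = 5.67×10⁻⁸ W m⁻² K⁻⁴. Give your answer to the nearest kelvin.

New equilibrium: T₂ = [(1−0.137)·31.20/(4σ)]^(1/4) = 104.4 K.

104 kelvin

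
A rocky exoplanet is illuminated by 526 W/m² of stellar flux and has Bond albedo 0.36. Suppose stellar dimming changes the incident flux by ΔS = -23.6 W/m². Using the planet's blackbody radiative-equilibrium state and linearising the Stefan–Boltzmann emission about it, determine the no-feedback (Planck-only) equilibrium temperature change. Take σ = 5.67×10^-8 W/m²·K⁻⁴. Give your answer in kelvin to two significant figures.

Reference equilibrium: T_e = [S(1−α)/(4σ)]^(1/4) = 196.3 K.
Only a fraction (1−α) is absorbed and it's spread over 4πR², so ΔF = (1−α)ΔS/4 = -3.776 W/m².
Planck response: λ_P = 4σT_e³ = 4·5.67×10⁻⁸·(196.3)³ = 1.715 W/m²/K.
So ΔT₀ = -3.776/1.715 = -2.20 K.

-2.2 kelvin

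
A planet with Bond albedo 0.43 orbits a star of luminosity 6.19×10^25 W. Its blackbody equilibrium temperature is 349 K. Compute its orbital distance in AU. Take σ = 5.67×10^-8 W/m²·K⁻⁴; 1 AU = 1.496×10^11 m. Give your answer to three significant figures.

Required flux: S = 4σT⁴/(1−α) = 5903 W/m².
From L = 4πd²S, d = √(6.19×10^25/(4π·5903)) = 2.889×10^10 m = 0.1931 AU.

0.193 AU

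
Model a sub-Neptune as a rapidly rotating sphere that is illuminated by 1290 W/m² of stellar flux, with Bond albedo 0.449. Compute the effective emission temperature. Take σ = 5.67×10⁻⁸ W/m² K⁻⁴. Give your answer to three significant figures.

Averaging over the sphere, the absorbed flux is S(1−α)/4 = 177.7 W/m².
In equilibrium σT⁴ equals this, so T = 236.6 K.

237 K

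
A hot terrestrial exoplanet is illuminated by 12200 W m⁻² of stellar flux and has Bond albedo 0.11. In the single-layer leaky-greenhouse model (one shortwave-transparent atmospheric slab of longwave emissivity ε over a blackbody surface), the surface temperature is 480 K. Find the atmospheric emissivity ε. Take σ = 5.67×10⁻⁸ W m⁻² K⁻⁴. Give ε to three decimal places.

Effective temperature: T_e = [S(1−α)/(4σ)]^(1/4) = 467.8 K.
T_s⁴ = T_e⁴·2/(2−ε) → ε = 2 − 2(T_e/T_s)⁴ = 2 − 2·(467.8/480)⁴ = 0.1963.

0.196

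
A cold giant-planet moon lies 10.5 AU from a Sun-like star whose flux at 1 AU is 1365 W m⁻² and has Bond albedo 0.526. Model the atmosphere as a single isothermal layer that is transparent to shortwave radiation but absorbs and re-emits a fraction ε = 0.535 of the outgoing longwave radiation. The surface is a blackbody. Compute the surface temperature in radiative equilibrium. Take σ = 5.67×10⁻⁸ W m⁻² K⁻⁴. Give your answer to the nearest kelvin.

77 K

Flux at the orbit: S = 1365/(10.5)² = 12.38 W m⁻².
At the top of the atmosphere, σT_e⁴ = S(1−α)/4 = 1.467 W m⁻², giving T_e = 71.32 K.
For a single slab of emissivity ε, T_s⁴ = 2T_e⁴/(2−ε); thus T_s = 71.32·(1.365)^(1/4) = 77.09 K.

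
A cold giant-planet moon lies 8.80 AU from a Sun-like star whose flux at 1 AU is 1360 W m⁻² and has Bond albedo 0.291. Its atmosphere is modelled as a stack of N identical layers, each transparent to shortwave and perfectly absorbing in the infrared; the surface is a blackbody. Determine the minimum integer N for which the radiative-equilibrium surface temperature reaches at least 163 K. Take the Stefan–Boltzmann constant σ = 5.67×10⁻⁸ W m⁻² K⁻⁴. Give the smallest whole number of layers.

12

By the inverse-square law, S = 1360/8.80² = 17.56 W m⁻².
OLR = S(1−α)/4 = 3.113 W m⁻²; the top layer radiates at T_e = 86.08 K.
Since T_s⁴ = (N+1)T_e⁴, we need N ≥ (T_s/T_e)⁴ − 1 = 11.858.
So N ≥ 11.858; the smallest integer is N = 12.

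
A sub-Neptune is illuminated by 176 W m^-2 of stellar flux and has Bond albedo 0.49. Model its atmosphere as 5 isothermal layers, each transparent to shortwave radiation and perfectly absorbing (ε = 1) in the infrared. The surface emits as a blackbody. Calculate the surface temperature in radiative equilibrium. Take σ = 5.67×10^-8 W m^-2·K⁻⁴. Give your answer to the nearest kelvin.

The effective emission temperature is T_e = [S(1−α)/(4σ)]^¼ = 141.0 K.
Layer-by-layer balance gives σT_s⁴ = (N+1)σT_e⁴, so T_s = 6^¼·141.0 = 220.7 K.

221 K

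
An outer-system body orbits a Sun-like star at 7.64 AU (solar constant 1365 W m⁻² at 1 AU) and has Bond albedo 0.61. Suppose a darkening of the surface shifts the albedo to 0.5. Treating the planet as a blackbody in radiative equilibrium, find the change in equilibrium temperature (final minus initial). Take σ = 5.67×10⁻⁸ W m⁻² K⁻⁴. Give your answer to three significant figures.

Flux at the orbit: S = 1365/(7.64)² = 23.39 W m⁻².
Before: T₁ = [23.39·0.39/(4σ)]^(1/4) = 79.63 K.
With α = 0.5, T₂ = 84.74 K.
ΔT = T₂ − T₁ = 5.103 K.

5.10 K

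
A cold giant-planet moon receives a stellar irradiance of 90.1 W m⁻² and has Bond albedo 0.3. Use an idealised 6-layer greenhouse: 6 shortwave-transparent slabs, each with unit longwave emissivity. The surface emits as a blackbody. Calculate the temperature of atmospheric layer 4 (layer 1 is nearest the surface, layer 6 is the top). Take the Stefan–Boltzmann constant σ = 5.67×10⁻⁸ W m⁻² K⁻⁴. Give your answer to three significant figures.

Top-of-atmosphere balance: σT_e⁴ = S(1−α)/4 = 15.77 W m⁻² → T_e = 129.1 K.
In the N-layer model, layer k (counted from the surface) has T_k = (N+1−k)^(1/4)·T_e.
T_4 = (3)^(1/4)·129.1 = 170.0 K.

170 K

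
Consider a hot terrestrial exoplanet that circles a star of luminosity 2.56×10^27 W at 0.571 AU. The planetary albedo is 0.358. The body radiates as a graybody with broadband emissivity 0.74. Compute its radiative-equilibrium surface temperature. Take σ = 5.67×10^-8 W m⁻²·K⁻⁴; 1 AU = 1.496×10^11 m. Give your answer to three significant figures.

d = 0.571 × 1.496×10^11 m = 8.542×10^10 m.
S = L/(4πd²) = 27920 W m⁻².
Averaging over the sphere, the absorbed flux is S(1−α)/4 = 4481 W m⁻².
Equating to εσT⁴ with ε = 0.74: T = (4481/0.74σ)^(1/4) = 571.7 K.

572 kelvin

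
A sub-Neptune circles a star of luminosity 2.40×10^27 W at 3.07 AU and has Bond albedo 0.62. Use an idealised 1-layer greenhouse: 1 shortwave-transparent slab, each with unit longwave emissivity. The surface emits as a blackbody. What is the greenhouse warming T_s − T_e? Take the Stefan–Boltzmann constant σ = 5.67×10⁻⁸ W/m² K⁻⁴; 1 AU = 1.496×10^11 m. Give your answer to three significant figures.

d = 3.07 × 1.496×10^11 m = 4.593×10^11 m.
S = L/(4πd²) = 905.4 W/m².
Top-of-atmosphere balance: σT_e⁴ = S(1−α)/4 = 86.02 W/m² → T_e = 197.4 K.
T_s = (N+1)^(1/4)·T_e = 234.7 K.
Warming: T_s − T_e = 37.34 K.

37.3 kelvin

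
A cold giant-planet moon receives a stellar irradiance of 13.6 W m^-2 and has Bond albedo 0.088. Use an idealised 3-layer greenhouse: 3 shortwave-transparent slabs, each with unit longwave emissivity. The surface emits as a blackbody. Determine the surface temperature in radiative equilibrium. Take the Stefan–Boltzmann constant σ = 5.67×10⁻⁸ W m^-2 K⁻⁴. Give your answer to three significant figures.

122 K

OLR = S(1−α)/4 = 3.101 W m^-2; the top layer radiates at T_e = 85.99 K.
Layer-by-layer balance gives σT_s⁴ = (N+1)σT_e⁴, so T_s = 4^¼·85.99 = 121.6 K.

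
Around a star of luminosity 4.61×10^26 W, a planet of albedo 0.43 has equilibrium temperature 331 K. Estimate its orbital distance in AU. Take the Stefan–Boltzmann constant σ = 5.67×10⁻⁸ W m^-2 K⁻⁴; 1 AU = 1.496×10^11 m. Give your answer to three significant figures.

The flux needed for this T is 4σT⁴/(1−0.43) = 4776 W m^-2.
From L = 4πd²S, d = √(4.61×10^26/(4π·4776)) = 8.764×10^10 m = 0.5858 AU.

0.586 AU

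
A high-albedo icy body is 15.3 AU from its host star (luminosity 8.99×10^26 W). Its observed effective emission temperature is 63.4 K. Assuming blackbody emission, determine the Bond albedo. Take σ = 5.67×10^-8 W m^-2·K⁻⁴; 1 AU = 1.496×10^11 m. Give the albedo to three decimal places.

Orbital distance: d = 15.3 AU = 2.289×10^12 m.
Flux at the orbit: S = L/(4πd²) = 8.99×10^26/(4π·(2.29×10^12)²) = 13.66 W m^-2.
Energy balance: S(1−α)/4 = σT⁴, so 1−α = 4σT⁴/S.
σT⁴ = 0.9161 W m^-2, so 4σT⁴ = 3.664 W m^-2.
Hence α = 1 − 3.664/13.66 = 0.7317.

0.732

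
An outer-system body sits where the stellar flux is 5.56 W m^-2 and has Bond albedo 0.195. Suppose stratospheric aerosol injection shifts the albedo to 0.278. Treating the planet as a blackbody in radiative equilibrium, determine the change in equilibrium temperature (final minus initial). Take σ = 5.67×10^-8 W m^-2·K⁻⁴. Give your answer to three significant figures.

-1.79 K

Initial: T₁ = [S(1−0.195)/(4σ)]^(1/4) = 66.65 K.
With α = 0.278, T₂ = 64.86 K.
ΔT = T₂ − T₁ = -1.789 K.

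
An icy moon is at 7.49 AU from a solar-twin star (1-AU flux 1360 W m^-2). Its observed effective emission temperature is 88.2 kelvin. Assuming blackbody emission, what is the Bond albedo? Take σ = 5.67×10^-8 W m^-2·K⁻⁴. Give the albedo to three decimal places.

By the inverse-square law, S = 1360/7.49² = 24.24 W m^-2.
Energy balance: S(1−α)/4 = σT⁴, so 1−α = 4σT⁴/S.
4σT⁴ = 4·5.67×10⁻⁸·(88.2)⁴ = 13.73 W m^-2.
Hence α = 1 − 13.73/24.24 = 0.4338.

0.434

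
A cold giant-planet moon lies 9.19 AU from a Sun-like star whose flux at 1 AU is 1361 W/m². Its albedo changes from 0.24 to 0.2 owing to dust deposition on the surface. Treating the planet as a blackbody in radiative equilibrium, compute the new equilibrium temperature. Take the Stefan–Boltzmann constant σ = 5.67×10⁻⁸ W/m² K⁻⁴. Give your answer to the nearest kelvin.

87 kelvin

Irradiance scales as 1/d², so S = 1361 W/m² × (1/9.19)² = 16.11 W/m².
With the new albedo, S(1−α₂)/4 = 3.223 W/m², so T₂ = 86.83 K.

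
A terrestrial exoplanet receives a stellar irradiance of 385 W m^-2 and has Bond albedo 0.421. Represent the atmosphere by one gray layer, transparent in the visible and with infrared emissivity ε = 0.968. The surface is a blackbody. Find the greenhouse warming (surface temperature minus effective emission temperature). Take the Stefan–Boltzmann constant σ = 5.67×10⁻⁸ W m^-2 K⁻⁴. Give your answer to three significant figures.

At the top of the atmosphere, σT_e⁴ = S(1−α)/4 = 55.73 W m^-2, giving T_e = 177.1 K.
For a single slab of emissivity ε, T_s⁴ = 2T_e⁴/(2−ε); thus T_s = 177.1·(1.938)^(1/4) = 208.9 K.
T_s − T_e = 208.9 − 177.1 = 31.85 K.

31.8 kelvin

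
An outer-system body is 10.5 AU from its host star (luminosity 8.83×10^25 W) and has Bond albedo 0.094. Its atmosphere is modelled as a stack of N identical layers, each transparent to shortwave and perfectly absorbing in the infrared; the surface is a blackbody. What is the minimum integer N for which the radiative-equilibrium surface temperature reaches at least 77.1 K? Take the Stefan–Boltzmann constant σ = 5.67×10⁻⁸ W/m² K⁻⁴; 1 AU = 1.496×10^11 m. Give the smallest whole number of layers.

Orbital distance: d = 10.5 AU = 1.571×10^12 m.
S = L/(4πd²) = 2.848 W/m².
OLR = S(1−α)/4 = 0.6450 W/m²; the top layer radiates at T_e = 58.08 K.
T_s = (N+1)^(1/4)·T_e ≥ 77.1 K requires N+1 ≥ (T_s/T_e)⁴ = (77.1/58.08)⁴ = 3.106.
The minimum whole number is N = 3.

3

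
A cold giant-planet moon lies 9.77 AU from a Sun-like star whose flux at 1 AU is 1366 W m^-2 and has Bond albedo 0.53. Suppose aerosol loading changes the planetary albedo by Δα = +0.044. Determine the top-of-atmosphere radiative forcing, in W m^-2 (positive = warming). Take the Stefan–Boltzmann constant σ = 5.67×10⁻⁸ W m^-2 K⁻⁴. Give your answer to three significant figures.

-0.157 W m^-2

Flux at the orbit: S = 1366/(9.77)² = 14.31 W m^-2.
ΔF = −(S/4)Δα = −(14.31/4)×(+0.044) = -0.1574 W m^-2.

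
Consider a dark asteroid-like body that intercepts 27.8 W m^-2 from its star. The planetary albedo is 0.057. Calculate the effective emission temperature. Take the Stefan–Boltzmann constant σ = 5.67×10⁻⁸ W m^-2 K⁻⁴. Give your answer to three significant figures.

104 K

Absorbed flux (global mean): S(1−α)/4 = 27.80·0.943/4 = 6.554 W m^-2.
Set σT⁴ = 6.554 → T = (6.554/σ)^(1/4) = 103.7 K.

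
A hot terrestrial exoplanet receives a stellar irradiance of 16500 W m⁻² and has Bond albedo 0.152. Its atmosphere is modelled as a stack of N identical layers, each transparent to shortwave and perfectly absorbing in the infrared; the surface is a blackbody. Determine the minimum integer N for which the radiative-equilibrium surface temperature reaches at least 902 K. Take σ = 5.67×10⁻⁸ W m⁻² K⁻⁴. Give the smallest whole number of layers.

10

Top-of-atmosphere balance: σT_e⁴ = S(1−α)/4 = 3498 W m⁻² → T_e = 498.4 K.
Since T_s⁴ = (N+1)T_e⁴, we need N ≥ (T_s/T_e)⁴ − 1 = 9.730.
Rounding up, N = 10.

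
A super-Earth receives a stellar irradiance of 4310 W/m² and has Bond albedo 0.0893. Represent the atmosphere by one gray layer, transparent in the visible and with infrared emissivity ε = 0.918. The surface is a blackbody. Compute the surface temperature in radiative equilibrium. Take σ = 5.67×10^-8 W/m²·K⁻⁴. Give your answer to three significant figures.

423 K

At the top of the atmosphere, σT_e⁴ = S(1−α)/4 = 981.3 W/m², giving T_e = 362.7 K.
Surface balance with a leaky layer gives σT_s⁴ = σT_e⁴·2/(2−ε), so T_s = T_e·[2/(2−0.918)]^(1/4) = 422.9 K.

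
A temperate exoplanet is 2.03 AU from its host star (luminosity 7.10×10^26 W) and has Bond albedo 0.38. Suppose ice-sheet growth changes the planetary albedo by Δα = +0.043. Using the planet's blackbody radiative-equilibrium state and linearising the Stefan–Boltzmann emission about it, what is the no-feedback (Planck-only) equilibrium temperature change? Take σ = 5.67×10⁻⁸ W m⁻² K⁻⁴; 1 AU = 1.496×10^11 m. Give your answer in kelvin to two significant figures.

d = 2.03 × 1.496×10^11 m = 3.037×10^11 m.
S = L/(4πd²) = 612.6 W m⁻².
Reference equilibrium: T_e = [S(1−α)/(4σ)]^(1/4) = 202.3 K.
ΔF = −(S/4)Δα = −(612.6/4)×(+0.043) = -6.586 W m⁻².
The Planck feedback parameter is 4σT_e³ = 1.878 W m⁻²/K.
ΔT₀ = ΔF/λ_P = -6.586/1.878 = -3.51 K.

-3.5 K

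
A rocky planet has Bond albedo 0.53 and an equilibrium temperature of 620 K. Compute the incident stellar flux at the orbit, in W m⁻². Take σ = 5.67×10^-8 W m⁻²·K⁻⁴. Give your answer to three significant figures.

Invert the energy balance for S: S = 4σT⁴/(1−α).
The emitted flux is σT⁴ = 8378 W m⁻².
S = 4·8378/0.47 = 71300 W m⁻².

71300 W m⁻²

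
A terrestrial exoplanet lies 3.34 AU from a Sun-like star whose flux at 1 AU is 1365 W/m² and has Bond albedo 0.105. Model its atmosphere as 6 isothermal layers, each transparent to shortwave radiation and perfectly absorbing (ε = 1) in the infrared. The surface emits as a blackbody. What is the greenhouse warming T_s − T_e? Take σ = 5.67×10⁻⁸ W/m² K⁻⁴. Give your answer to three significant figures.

Irradiance scales as 1/d², so S = 1365 W/m² × (1/3.34)² = 122.4 W/m².
Top-of-atmosphere balance: σT_e⁴ = S(1−α)/4 = 27.38 W/m² → T_e = 148.2 K.
Surface: T_s = (7)^¼·T_e = 241.1 K.
Warming: T_s − T_e = 92.88 K.

92.9 K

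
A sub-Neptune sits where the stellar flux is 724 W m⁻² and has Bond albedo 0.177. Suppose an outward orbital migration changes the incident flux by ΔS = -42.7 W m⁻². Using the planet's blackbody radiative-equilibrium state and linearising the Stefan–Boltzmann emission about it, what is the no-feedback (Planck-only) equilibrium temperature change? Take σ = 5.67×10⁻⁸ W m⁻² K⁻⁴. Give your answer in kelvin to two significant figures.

The baseline emission temperature is T_e = 226.4 K.
ΔF = Δ[S(1−α)]/4 = (1−0.177)·-42.7/4 = -8.786 W m⁻².
Linearising σT⁴ gives d(σT⁴)/dT = 4σT_e³ = 2.632 W m⁻² per K.
Hence the no-feedback warming is ΔF/(4σT_e³) = -3.34 K.

-3.3 K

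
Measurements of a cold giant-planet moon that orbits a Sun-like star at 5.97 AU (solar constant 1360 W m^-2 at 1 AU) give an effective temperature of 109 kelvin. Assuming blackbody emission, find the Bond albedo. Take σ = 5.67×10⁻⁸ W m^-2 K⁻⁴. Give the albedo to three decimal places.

0.161

Flux at the orbit: S = 1360/(5.97)² = 38.16 W m^-2.
Energy balance: S(1−α)/4 = σT⁴, so 1−α = 4σT⁴/S.
σT⁴ = 8.004 W m^-2, so 4σT⁴ = 32.01 W m^-2.
Hence α = 1 − 32.01/38.16 = 0.1610.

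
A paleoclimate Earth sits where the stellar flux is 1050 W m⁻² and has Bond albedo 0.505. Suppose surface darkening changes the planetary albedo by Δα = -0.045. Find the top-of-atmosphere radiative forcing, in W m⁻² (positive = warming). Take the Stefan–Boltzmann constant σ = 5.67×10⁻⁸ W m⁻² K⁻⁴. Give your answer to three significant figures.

ΔF = −(S/4)Δα = −(1050/4)×(-0.045) = 11.81 W m⁻².

11.8 W m⁻²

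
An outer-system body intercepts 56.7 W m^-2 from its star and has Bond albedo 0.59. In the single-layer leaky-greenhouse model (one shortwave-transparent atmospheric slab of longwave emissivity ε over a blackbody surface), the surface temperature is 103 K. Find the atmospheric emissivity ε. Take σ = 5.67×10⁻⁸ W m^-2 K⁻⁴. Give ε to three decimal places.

Effective temperature: T_e = [S(1−α)/(4σ)]^(1/4) = 100.6 K.
T_s⁴ = T_e⁴·2/(2−ε) → ε = 2 − 2(T_e/T_s)⁴ = 2 − 2·(100.6/103)⁴ = 0.1786.

0.179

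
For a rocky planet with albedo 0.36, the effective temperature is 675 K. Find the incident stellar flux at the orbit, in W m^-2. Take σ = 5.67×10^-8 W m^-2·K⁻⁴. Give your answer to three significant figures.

Invert the energy balance for S: S = 4σT⁴/(1−α).
The emitted flux is σT⁴ = 11770 W m^-2.
S = 4·11770/0.64 = 73570 W m^-2.

73600 W m^-2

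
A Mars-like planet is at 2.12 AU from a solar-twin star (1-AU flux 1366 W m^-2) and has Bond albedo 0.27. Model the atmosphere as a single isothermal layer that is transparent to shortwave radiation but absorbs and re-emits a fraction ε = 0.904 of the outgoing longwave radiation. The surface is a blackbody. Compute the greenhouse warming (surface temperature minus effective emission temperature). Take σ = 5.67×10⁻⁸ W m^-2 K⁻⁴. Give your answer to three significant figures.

28.7 K

Flux at the orbit: S = 1366/(2.12)² = 303.9 W m^-2.
The planet radiates to space at T_e = [S(1−α)/(4σ)]^(1/4) = 176.9 K.
The surface balance (absorbed SW + ε·downward IR = σT_s⁴) with T_a⁴ = T_s⁴/2 reduces to T_s = T_e·[2/(2−ε)]^¼ = 205.6 K.
The atmosphere warms the surface by 28.70 K.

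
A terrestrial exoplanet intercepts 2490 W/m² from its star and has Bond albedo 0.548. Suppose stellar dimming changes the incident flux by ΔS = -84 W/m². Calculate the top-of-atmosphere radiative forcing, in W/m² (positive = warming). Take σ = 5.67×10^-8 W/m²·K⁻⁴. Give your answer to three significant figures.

TOA radiative forcing: ΔF = (1−α)ΔS/4 = 0.452·(-84)/4 = -9.492 W/m².

-9.49 W/m²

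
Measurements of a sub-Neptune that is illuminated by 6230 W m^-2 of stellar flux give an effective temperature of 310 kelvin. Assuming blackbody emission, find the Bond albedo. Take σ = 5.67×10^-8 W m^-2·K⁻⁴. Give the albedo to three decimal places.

Rearranging the radiative balance, α = 1 − 4σT⁴/S.
σT⁴ = 523.6 W m^-2, so 4σT⁴ = 2095 W m^-2.
Hence α = 1 − 2095/6230 = 0.6638.

0.664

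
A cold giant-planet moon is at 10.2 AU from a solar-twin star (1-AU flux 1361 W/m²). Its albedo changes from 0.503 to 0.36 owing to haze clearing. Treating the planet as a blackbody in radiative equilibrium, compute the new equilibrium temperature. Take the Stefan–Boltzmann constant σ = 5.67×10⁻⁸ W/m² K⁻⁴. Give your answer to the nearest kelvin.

Flux at the orbit: S = 1361/(10.2)² = 13.08 W/m².
New equilibrium: T₂ = [(1−0.36)·13.08/(4σ)]^(1/4) = 77.95 K.

78 K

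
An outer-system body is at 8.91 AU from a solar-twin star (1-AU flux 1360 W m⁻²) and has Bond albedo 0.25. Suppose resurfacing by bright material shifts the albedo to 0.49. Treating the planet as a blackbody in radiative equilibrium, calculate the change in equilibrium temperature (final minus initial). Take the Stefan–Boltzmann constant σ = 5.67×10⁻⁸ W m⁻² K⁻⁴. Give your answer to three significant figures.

Flux at the orbit: S = 1360/(8.91)² = 17.13 W m⁻².
Before: T₁ = [17.13·0.75/(4σ)]^(1/4) = 86.76 K.
Final:   T₂ = [S(1−0.49)/(4σ)]^(1/4) = 78.78 K.
ΔT = T₂ − T₁ = -7.974 K.

-7.97 kelvin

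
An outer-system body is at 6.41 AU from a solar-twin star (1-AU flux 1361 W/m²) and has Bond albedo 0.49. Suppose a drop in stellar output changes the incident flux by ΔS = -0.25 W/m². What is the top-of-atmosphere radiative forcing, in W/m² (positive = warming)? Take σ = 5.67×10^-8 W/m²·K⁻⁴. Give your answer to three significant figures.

-0.0319 W/m²

Irradiance scales as 1/d², so S = 1361 W/m² × (1/6.41)² = 33.12 W/m².
Only a fraction (1−α) is absorbed and it's spread over 4πR², so ΔF = (1−α)ΔS/4 = -0.03188 W/m².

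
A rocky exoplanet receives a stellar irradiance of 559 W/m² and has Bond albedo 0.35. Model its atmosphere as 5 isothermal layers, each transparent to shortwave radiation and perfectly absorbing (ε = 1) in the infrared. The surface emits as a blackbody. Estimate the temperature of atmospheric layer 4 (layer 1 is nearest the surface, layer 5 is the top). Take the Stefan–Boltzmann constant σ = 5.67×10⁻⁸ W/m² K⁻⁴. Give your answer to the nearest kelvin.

238 K

The effective emission temperature is T_e = [S(1−α)/(4σ)]^¼ = 200.1 K.
The net upward flux σT_e⁴ is constant between every pair of levels, so T_k⁴ = (N+1−k)T_e⁴.
T_4 = (2)^(1/4)·200.1 = 237.9 K.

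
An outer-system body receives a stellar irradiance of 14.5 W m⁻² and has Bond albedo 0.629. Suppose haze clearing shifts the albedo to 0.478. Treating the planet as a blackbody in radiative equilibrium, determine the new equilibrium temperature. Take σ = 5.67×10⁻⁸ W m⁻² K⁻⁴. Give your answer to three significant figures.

With the new albedo, S(1−α₂)/4 = 1.892 W m⁻², so T₂ = 76.01 K.

76.0 K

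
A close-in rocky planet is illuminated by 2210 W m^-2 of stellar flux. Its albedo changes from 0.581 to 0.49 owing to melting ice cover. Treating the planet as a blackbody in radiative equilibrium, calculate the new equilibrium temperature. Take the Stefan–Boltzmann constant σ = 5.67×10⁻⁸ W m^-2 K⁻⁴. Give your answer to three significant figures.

T₂ = [S(1−α₂)/(4σ)]^(1/4) = [2210·0.51/(4σ)]^(1/4) = 265.5 K.

266 K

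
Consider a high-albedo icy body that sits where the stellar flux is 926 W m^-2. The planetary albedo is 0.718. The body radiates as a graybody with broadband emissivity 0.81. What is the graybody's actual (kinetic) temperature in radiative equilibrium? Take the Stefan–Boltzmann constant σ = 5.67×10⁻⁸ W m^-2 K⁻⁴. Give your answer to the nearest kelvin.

Averaging over the sphere, the absorbed flux is S(1−α)/4 = 65.28 W m^-2.
Radiative balance εσT⁴ = 65.28 gives T = [65.28/(0.81·σ)]^(1/4) = 194.2 K.

194 K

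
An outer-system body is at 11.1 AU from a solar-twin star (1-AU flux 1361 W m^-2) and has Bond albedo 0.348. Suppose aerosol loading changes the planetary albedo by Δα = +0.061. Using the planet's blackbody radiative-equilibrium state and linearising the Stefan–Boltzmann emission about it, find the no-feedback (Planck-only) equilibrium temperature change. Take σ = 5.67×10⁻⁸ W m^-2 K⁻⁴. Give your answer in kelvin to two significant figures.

-1.8 K

Flux at the orbit: S = 1361/(11.1)² = 11.05 W m^-2.
The baseline emission temperature is T_e = 75.07 K.
The change in absorbed flux is Δ[S(1−α)/4] = −SΔα/4 = -0.1685 W m^-2.
Linearising σT⁴ gives d(σT⁴)/dT = 4σT_e³ = 0.09594 W m^-2 per K.
ΔT₀ = ΔF/λ_P = -0.1685/0.09594 = -1.76 K.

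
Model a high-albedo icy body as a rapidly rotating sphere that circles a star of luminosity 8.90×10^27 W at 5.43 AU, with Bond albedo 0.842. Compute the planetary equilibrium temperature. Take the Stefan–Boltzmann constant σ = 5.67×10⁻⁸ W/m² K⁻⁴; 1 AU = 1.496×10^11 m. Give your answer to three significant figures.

d = 5.43 × 1.496×10^11 m = 8.123×10^11 m.
Spreading L over a sphere of radius d: S = 8.90×10^27/(4π·8.12×10^11²) = 1073 W/m².
Absorbed flux (global mean): S(1−α)/4 = 1073·0.158/4 = 42.39 W/m².
Balancing against σT⁴: T = (42.39/5.67×10⁻⁸)^(1/4) = 165.4 K.

165 K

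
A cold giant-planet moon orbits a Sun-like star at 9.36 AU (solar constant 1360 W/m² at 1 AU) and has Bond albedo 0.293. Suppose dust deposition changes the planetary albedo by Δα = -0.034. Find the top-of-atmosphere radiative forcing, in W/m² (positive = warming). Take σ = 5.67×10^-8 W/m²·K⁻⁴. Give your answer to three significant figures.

Flux at the orbit: S = 1360/(9.36)² = 15.52 W/m².
ΔF = −(S/4)Δα = −(15.52/4)×(-0.034) = 0.1319 W/m².

0.132 W/m²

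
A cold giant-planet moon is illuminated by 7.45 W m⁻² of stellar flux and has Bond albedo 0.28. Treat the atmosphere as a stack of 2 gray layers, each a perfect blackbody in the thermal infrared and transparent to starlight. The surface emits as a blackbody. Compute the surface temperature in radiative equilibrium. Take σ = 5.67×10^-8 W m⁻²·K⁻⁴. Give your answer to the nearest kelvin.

92 K

The effective emission temperature is T_e = [S(1−α)/(4σ)]^¼ = 69.74 K.
For an N-layer opaque stack, T_s⁴ = (N+1)T_e⁴, hence T_s = (3)^(1/4)×69.74 K = 91.78 K.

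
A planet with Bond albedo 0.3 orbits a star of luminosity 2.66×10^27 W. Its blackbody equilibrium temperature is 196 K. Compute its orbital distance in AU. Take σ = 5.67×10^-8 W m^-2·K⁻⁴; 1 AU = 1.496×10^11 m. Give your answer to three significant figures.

Required flux: S = 4σT⁴/(1−α) = 478.2 W m^-2.
Then d = [L/(4πS)]^(1/2) = 6.654×10^11 m, i.e. 4.448 AU.

4.45 AU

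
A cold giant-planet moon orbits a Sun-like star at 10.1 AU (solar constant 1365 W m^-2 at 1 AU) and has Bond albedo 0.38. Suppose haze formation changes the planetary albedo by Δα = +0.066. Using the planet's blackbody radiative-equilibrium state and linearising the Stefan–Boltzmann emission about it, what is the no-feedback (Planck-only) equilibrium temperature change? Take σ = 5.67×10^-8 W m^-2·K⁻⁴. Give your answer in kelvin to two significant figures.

By the inverse-square law, S = 1365/10.1² = 13.38 W m^-2.
Unperturbed T_e = [13.38·(1−0.38)/(4σ)]^¼ = 77.77 K.
ΔF = −(S/4)Δα = −(13.38/4)×(+0.066) = -0.2208 W m^-2.
Planck response: λ_P = 4σT_e³ = 4·5.67×10⁻⁸·(77.77)³ = 0.1067 W m^-2/K.
So ΔT₀ = -0.2208/0.1067 = -2.07 K.

-2.1 kelvin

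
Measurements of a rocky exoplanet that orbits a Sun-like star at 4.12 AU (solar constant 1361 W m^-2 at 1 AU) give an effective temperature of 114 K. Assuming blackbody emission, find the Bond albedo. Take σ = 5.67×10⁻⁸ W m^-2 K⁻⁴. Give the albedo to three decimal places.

0.522

By the inverse-square law, S = 1361/4.12² = 80.18 W m^-2.
Energy balance: S(1−α)/4 = σT⁴, so 1−α = 4σT⁴/S.
σT⁴ = 9.576 W m^-2, so 4σT⁴ = 38.31 W m^-2.
Hence α = 1 − 38.31/80.18 = 0.5223.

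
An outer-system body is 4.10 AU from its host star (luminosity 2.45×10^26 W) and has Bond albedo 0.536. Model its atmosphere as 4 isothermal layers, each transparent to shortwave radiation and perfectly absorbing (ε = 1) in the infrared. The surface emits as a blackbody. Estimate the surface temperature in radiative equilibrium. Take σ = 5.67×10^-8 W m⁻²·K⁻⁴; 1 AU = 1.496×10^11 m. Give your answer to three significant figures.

152 K

Orbital distance: d = 4.10 AU = 6.134×10^11 m.
Spreading L over a sphere of radius d: S = 2.45×10^26/(4π·6.13×10^11²) = 51.82 W m⁻².
OLR = S(1−α)/4 = 6.012 W m⁻²; the top layer radiates at T_e = 101.5 K.
Layer-by-layer balance gives σT_s⁴ = (N+1)σT_e⁴, so T_s = 5^¼·101.5 = 151.7 K.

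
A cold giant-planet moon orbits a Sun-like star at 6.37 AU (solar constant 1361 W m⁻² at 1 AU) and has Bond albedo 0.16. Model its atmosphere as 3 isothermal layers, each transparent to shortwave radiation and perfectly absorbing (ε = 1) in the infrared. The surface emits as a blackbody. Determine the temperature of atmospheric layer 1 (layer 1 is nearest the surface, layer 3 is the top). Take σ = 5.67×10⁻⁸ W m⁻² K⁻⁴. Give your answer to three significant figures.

Irradiance scales as 1/d², so S = 1361 W m⁻² × (1/6.37)² = 33.54 W m⁻².
Top-of-atmosphere balance: σT_e⁴ = S(1−α)/4 = 7.044 W m⁻² → T_e = 105.6 K.
In the N-layer model, layer k (counted from the surface) has T_k = (N+1−k)^(1/4)·T_e.
T_1 = (3)^(1/4)·105.6 = 138.9 K.

139 K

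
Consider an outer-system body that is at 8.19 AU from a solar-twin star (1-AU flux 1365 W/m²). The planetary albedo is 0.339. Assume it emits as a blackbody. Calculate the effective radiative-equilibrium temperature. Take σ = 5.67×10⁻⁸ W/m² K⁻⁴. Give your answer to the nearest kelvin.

Irradiance scales as 1/d², so S = 1365 W/m² × (1/8.19)² = 20.35 W/m².
Absorbed flux (global mean): S(1−α)/4 = 20.35·0.661/4 = 3.363 W/m².
Set σT⁴ = 3.363 → T = (3.363/σ)^(1/4) = 87.76 K.

88 K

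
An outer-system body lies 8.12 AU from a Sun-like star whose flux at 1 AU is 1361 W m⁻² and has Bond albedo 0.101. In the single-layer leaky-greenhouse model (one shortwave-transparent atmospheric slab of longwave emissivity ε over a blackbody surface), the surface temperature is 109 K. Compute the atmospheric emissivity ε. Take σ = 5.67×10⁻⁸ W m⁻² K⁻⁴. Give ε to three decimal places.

Irradiance scales as 1/d², so S = 1361 W m⁻² × (1/8.12)² = 20.64 W m⁻².
First, T_e = [20.64·(1−0.101)/(4σ)]^(1/4) = 95.11 K.
T_s⁴ = T_e⁴·2/(2−ε) → ε = 2 − 2(T_e/T_s)⁴ = 2 − 2·(95.11/109)⁴ = 0.8407.

0.841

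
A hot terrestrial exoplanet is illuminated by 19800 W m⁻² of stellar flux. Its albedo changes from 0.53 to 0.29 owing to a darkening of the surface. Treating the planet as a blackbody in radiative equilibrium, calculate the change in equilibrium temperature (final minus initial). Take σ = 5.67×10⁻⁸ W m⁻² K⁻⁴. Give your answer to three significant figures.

Initial: T₁ = [S(1−0.53)/(4σ)]^(1/4) = 450.1 K.
Final:   T₂ = [S(1−0.29)/(4σ)]^(1/4) = 499.0 K.
ΔT = T₂ − T₁ = 48.90 K.

48.9 K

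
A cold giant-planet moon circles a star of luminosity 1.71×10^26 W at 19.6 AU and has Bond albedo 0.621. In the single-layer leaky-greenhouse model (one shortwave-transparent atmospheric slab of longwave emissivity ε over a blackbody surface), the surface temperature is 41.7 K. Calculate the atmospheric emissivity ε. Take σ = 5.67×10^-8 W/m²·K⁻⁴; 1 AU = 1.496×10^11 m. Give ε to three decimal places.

0.251

d = 19.6 × 1.496×10^11 m = 2.932×10^12 m.
Flux at the orbit: S = L/(4πd²) = 1.71×10^26/(4π·(2.93×10^12)²) = 1.583 W/m².
Effective temperature: T_e = [S(1−α)/(4σ)]^(1/4) = 40.33 K.
T_s⁴ = T_e⁴·2/(2−ε) → ε = 2 − 2(T_e/T_s)⁴ = 2 − 2·(40.33/41.7)⁴ = 0.2506.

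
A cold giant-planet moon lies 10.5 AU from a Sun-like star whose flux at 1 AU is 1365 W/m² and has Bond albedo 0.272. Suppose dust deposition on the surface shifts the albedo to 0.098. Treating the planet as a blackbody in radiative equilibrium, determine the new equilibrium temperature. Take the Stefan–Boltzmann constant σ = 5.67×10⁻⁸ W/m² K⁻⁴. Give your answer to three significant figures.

83.8 K

Irradiance scales as 1/d², so S = 1365 W/m² × (1/10.5)² = 12.38 W/m².
T₂ = [S(1−α₂)/(4σ)]^(1/4) = [12.38·0.902/(4σ)]^(1/4) = 83.77 K.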